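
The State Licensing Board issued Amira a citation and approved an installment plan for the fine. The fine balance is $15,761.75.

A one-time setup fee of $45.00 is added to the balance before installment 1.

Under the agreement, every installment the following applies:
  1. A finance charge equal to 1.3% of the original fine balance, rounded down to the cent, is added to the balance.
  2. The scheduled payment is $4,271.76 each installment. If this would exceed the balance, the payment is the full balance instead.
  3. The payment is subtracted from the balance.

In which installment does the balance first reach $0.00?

4

Installment 1: opening $15,806.75; interest $204.90 → $16,011.65; payment $4,271.76; balance $11,739.89
Installment 2: opening $11,739.89; interest $204.90 → $11,944.79; payment $4,271.76; balance $7,673.03
Installment 3: opening $7,673.03; interest $204.90 → $7,877.93; payment $4,271.76; balance $3,606.17
Installment 4: opening $3,606.17; interest $204.90 → $3,811.07; payment $3,811.07; balance $0.00
Balance reaches $0.00 in installment 4.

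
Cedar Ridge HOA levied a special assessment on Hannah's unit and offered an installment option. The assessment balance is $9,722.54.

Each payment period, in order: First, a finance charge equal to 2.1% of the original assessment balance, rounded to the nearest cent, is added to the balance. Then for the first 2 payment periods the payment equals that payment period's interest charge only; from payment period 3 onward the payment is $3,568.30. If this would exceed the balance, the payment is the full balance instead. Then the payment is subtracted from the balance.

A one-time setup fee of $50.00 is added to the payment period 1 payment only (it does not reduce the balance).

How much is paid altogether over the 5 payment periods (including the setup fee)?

Payment period 1: $9,722.54 +$204.17 interest = $9,926.71; pay $204.17 (+ $50.00 fee) → $9,722.54
Payment period 2: $9,722.54 +$204.17 interest = $9,926.71; pay $204.17 → $9,722.54
Payment period 3: $9,722.54 +$204.17 interest = $9,926.71; pay $3,568.30 → $6,358.41
Payment period 4: $6,358.41 +$204.17 interest = $6,562.58; pay $3,568.30 → $2,994.28
Payment period 5: $2,994.28 +$204.17 interest = $3,198.45; pay $3,198.45 → $0.00
Total paid: $10,793.39

$10,793.39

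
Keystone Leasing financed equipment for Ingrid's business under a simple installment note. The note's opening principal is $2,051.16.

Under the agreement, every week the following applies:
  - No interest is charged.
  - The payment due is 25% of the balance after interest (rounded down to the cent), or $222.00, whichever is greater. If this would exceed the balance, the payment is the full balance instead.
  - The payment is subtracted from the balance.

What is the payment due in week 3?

Week 1: opening $2,051.16; payment $512.79; balance $1,538.37
Week 2: opening $1,538.37; payment $384.59; balance $1,153.78
Week 3: opening $1,153.78; payment $288.44; balance $865.34

$288.44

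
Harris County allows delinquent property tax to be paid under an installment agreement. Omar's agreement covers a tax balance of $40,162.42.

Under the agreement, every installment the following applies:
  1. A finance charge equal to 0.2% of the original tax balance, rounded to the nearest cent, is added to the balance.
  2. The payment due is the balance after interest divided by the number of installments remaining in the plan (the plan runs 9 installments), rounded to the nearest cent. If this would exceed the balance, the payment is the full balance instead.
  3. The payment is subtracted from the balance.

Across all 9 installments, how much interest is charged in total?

Installment 1: opening $40,162.42; interest $80.32 → $40,242.74; payment $4,471.42; balance $35,771.32
Installment 2: opening $35,771.32; interest $80.32 → $35,851.64; payment $4,481.46; balance $31,370.18
Installment 3: opening $31,370.18; interest $80.32 → $31,450.50; payment $4,492.93; balance $26,957.57
Installment 4: opening $26,957.57; interest $80.32 → $27,037.89; payment $4,506.32; balance $22,531.57
Installment 5: opening $22,531.57; interest $80.32 → $22,611.89; payment $4,522.38; balance $18,089.51
Installment 6: opening $18,089.51; interest $80.32 → $18,169.83; payment $4,542.46; balance $13,627.37
Installment 7: opening $13,627.37; interest $80.32 → $13,707.69; payment $4,569.23; balance $9,138.46
Installment 8: opening $9,138.46; interest $80.32 → $9,218.78; payment $4,609.39; balance $4,609.39
Installment 9: opening $4,609.39; interest $80.32 → $4,689.71; payment $4,689.71; balance $0.00
Total interest: $80.32 + $80.32 + $80.32 + $80.32 + $80.32 + $80.32 + $80.32 + $80.32 + $80.32 = $722.88

$722.88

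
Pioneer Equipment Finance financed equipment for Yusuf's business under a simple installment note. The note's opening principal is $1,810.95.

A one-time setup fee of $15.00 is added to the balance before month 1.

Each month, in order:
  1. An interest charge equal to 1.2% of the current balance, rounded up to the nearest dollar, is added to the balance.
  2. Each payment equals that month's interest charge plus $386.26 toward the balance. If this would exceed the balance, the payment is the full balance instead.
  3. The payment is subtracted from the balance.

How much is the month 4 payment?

# | Opening | Interest | Payment | End bal
1 | $1,825.95 | $22.00 | $408.26 | $1,439.69
2 | $1,439.69 | $18.00 | $404.26 | $1,053.43
3 | $1,053.43 | $13.00 | $399.26 | $667.17
4 | $667.17 | $9.00 | $395.26 | $280.91

$395.26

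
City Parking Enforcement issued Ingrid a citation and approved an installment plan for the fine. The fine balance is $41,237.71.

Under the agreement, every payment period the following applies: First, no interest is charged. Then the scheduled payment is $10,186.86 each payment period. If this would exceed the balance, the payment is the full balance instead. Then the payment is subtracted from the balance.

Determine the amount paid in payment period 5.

# | Opening | Payment | End bal
1 | $41,237.71 | $10,186.86 | $31,050.85
2 | $31,050.85 | $10,186.86 | $20,863.99
3 | $20,863.99 | $10,186.86 | $10,677.13
4 | $10,677.13 | $10,186.86 | $490.27
5 | $490.27 | $490.27 | $0.00

$490.27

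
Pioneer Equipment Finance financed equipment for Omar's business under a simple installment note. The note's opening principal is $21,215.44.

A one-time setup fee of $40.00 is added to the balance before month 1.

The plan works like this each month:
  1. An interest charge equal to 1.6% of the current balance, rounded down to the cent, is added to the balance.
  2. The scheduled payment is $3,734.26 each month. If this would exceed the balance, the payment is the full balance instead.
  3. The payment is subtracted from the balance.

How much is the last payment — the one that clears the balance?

# | Opening | Interest | Payment | End bal
1 | $21,255.44 | $340.08 | $3,734.26 | $17,861.26
2 | $17,861.26 | $285.78 | $3,734.26 | $14,412.78
3 | $14,412.78 | $230.60 | $3,734.26 | $10,909.12
4 | $10,909.12 | $174.54 | $3,734.26 | $7,349.40
5 | $7,349.40 | $117.59 | $3,734.26 | $3,732.73
6 | $3,732.73 | $59.72 | $3,734.26 | $58.19
7 | $58.19 | $0.93 | $59.12 | $0.00

$59.12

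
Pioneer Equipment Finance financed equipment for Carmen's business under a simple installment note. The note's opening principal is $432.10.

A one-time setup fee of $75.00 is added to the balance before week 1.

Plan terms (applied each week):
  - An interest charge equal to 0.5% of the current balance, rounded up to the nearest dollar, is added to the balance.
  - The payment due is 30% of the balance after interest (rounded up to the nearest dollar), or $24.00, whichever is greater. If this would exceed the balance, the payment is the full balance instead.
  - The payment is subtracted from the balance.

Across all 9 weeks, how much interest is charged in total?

$13.00

Week 1: opening $507.10; interest $3.00 → $510.10; payment $154.00; balance $356.10
Week 2: opening $356.10; interest $2.00 → $358.10; payment $108.00; balance $250.10
Week 3: opening $250.10; interest $2.00 → $252.10; payment $76.00; balance $176.10
Week 4: opening $176.10; interest $1.00 → $177.10; payment $54.00; balance $123.10
Week 5: opening $123.10; interest $1.00 → $124.10; payment $38.00; balance $86.10
Week 6: opening $86.10; interest $1.00 → $87.10; payment $27.00; balance $60.10
Week 7: opening $60.10; interest $1.00 → $61.10; payment $24.00; balance $37.10
Week 8: opening $37.10; interest $1.00 → $38.10; payment $24.00; balance $14.10
Week 9: opening $14.10; interest $1.00 → $15.10; payment $15.10; balance $0.00
Total interest: $3.00 + $2.00 + $2.00 + $1.00 + $1.00 + $1.00 + $1.00 + $1.00 + $1.00 = $13.00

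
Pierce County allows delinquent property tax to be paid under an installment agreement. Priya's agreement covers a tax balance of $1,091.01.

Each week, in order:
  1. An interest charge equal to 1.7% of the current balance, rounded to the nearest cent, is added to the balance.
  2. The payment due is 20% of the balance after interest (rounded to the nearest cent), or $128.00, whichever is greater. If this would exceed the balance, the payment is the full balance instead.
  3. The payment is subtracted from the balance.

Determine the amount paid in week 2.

# | Opening | Interest | Payment | End bal
1 | $1,091.01 | $18.55 | $221.91 | $887.65
2 | $887.65 | $15.09 | $180.55 | $722.19

$180.55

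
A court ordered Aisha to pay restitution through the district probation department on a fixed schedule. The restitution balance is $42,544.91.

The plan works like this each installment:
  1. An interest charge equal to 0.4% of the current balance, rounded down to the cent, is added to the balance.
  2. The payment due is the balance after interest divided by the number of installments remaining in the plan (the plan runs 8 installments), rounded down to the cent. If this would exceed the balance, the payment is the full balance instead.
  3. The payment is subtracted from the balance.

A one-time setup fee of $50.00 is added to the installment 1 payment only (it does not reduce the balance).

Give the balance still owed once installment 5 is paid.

Installment 1: opening $42,544.91; interest $170.17 → $42,715.08; payment $5,339.38 (+ $50.00 fee); balance $37,375.70
Installment 2: opening $37,375.70; interest $149.50 → $37,525.20; payment $5,360.74; balance $32,164.46
Installment 3: opening $32,164.46; interest $128.65 → $32,293.11; payment $5,382.18; balance $26,910.93
Installment 4: opening $26,910.93; interest $107.64 → $27,018.57; payment $5,403.71; balance $21,614.86
Installment 5: opening $21,614.86; interest $86.45 → $21,701.31; payment $5,425.32; balance $16,275.99

$16,275.99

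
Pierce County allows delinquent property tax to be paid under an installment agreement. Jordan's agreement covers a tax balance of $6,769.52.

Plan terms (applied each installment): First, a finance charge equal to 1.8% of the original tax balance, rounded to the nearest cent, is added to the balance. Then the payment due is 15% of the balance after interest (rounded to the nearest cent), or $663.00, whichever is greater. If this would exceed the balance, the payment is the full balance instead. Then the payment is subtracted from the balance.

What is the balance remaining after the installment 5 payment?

Installment 1: $6,769.52 +$121.85 interest = $6,891.37; pay $1,033.71 → $5,857.66
Installment 2: $5,857.66 +$121.85 interest = $5,979.51; pay $896.93 → $5,082.58
Installment 3: $5,082.58 +$121.85 interest = $5,204.43; pay $780.66 → $4,423.77
Installment 4: $4,423.77 +$121.85 interest = $4,545.62; pay $681.84 → $3,863.78
Installment 5: $3,863.78 +$121.85 interest = $3,985.63; pay $663.00 → $3,322.63

$3,322.63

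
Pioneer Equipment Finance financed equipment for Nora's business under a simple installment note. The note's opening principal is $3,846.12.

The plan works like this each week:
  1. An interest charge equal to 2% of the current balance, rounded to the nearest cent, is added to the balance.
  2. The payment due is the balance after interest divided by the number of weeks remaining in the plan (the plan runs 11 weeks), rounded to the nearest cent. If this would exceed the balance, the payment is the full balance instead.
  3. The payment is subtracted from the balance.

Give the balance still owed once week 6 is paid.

Week 1: $3,846.12 +$76.92 interest = $3,923.04; pay $356.64 → $3,566.40
Week 2: $3,566.40 +$71.33 interest = $3,637.73; pay $363.77 → $3,273.96
Week 3: $3,273.96 +$65.48 interest = $3,339.44; pay $371.05 → $2,968.39
Week 4: $2,968.39 +$59.37 interest = $3,027.76; pay $378.47 → $2,649.29
Week 5: $2,649.29 +$52.99 interest = $2,702.28; pay $386.04 → $2,316.24
Week 6: $2,316.24 +$46.32 interest = $2,362.56; pay $393.76 → $1,968.80

$1,968.80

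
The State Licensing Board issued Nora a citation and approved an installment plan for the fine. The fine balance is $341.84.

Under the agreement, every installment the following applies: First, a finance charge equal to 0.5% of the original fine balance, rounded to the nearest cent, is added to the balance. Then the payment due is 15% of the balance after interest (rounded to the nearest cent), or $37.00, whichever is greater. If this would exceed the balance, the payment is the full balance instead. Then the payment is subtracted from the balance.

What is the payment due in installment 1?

Installment 1: opening $341.84; interest $1.71 → $343.55; payment $51.53; balance $292.02

$51.53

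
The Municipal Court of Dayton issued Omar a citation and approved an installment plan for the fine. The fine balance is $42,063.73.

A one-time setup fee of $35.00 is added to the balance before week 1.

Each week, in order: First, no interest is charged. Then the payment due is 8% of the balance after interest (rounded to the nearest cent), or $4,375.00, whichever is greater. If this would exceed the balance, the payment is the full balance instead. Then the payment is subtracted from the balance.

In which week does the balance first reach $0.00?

10

Week 1: $42,098.73 − $4,375.00 → $37,723.73
Week 2: $37,723.73 − $4,375.00 → $33,348.73
Week 3: $33,348.73 − $4,375.00 → $28,973.73
Week 4: $28,973.73 − $4,375.00 → $24,598.73
Week 5: $24,598.73 − $4,375.00 → $20,223.73
Week 6: $20,223.73 − $4,375.00 → $15,848.73
Week 7: $15,848.73 − $4,375.00 → $11,473.73
Week 8: $11,473.73 − $4,375.00 → $7,098.73
Week 9: $7,098.73 − $4,375.00 → $2,723.73
Week 10: $2,723.73 − $2,723.73 → $0.00
Balance reaches $0.00 in week 10.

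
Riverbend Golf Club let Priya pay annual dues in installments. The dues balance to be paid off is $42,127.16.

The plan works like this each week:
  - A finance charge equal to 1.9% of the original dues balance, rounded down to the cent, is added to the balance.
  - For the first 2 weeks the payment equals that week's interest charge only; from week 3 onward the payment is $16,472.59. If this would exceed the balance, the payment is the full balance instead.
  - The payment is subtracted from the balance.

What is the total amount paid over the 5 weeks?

Week 1: opening $42,127.16; interest $800.41 → $42,927.57; payment $800.41; balance $42,127.16
Week 2: opening $42,127.16; interest $800.41 → $42,927.57; payment $800.41; balance $42,127.16
Week 3: opening $42,127.16; interest $800.41 → $42,927.57; payment $16,472.59; balance $26,454.98
Week 4: opening $26,454.98; interest $800.41 → $27,255.39; payment $16,472.59; balance $10,782.80
Week 5: opening $10,782.80; interest $800.41 → $11,583.21; payment $11,583.21; balance $0.00
Total paid: $46,129.21

$46,129.21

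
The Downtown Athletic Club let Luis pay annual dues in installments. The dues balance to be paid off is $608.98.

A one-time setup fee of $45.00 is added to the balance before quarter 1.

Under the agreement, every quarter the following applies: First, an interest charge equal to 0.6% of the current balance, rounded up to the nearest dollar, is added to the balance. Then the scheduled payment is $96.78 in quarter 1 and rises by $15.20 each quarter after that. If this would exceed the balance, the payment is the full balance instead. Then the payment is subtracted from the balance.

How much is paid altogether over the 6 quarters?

$669.98

Quarter 1: opening $653.98; interest $4.00 → $657.98; payment $96.78; balance $561.20
Quarter 2: opening $561.20; interest $4.00 → $565.20; payment $111.98; balance $453.22
Quarter 3: opening $453.22; interest $3.00 → $456.22; payment $127.18; balance $329.04
Quarter 4: opening $329.04; interest $2.00 → $331.04; payment $142.38; balance $188.66
Quarter 5: opening $188.66; interest $2.00 → $190.66; payment $157.58; balance $33.08
Quarter 6: opening $33.08; interest $1.00 → $34.08; payment $34.08; balance $0.00
Total paid: $669.98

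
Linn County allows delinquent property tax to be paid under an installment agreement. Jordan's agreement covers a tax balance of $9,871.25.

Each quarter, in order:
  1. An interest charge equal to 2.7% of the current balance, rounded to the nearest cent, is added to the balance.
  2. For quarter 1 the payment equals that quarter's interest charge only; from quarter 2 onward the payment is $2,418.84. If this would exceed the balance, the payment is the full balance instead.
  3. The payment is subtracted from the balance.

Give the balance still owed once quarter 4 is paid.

Quarter 1: $9,871.25 +$266.52 interest = $10,137.77; pay $266.52 → $9,871.25
Quarter 2: $9,871.25 +$266.52 interest = $10,137.77; pay $2,418.84 → $7,718.93
Quarter 3: $7,718.93 +$208.41 interest = $7,927.34; pay $2,418.84 → $5,508.50
Quarter 4: $5,508.50 +$148.73 interest = $5,657.23; pay $2,418.84 → $3,238.39

$3,238.39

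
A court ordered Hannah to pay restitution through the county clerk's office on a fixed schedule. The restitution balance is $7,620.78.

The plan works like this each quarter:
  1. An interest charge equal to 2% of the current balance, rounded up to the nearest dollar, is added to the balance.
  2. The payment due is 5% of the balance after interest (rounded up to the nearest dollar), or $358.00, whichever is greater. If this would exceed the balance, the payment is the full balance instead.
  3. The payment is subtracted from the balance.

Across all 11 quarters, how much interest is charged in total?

Quarter 1: $7,620.78 +$153.00 interest = $7,773.78; pay $389.00 → $7,384.78
Quarter 2: $7,384.78 +$148.00 interest = $7,532.78; pay $377.00 → $7,155.78
Quarter 3: $7,155.78 +$144.00 interest = $7,299.78; pay $365.00 → $6,934.78
Quarter 4: $6,934.78 +$139.00 interest = $7,073.78; pay $358.00 → $6,715.78
Quarter 5: $6,715.78 +$135.00 interest = $6,850.78; pay $358.00 → $6,492.78
Quarter 6: $6,492.78 +$130.00 interest = $6,622.78; pay $358.00 → $6,264.78
Quarter 7: $6,264.78 +$126.00 interest = $6,390.78; pay $358.00 → $6,032.78
Quarter 8: $6,032.78 +$121.00 interest = $6,153.78; pay $358.00 → $5,795.78
Quarter 9: $5,795.78 +$116.00 interest = $5,911.78; pay $358.00 → $5,553.78
Quarter 10: $5,553.78 +$112.00 interest = $5,665.78; pay $358.00 → $5,307.78
Quarter 11: $5,307.78 +$107.00 interest = $5,414.78; pay $358.00 → $5,056.78
Total interest: $153.00 + $148.00 + $144.00 + $139.00 + $135.00 + $130.00 + $126.00 + $121.00 + $116.00 + $112.00 + $107.00 = $1,431.00

$1,431.00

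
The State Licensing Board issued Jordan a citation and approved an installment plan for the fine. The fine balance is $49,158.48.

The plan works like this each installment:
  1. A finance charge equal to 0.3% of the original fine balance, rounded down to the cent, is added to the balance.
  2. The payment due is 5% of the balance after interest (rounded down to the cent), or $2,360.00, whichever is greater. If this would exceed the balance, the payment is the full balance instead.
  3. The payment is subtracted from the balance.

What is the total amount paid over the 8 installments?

$18,985.29

Installment 1: opening $49,158.48; interest $147.47 → $49,305.95; payment $2,465.29; balance $46,840.66
Installment 2: opening $46,840.66; interest $147.47 → $46,988.13; payment $2,360.00; balance $44,628.13
Installment 3: opening $44,628.13; interest $147.47 → $44,775.60; payment $2,360.00; balance $42,415.60
Installment 4: opening $42,415.60; interest $147.47 → $42,563.07; payment $2,360.00; balance $40,203.07
Installment 5: opening $40,203.07; interest $147.47 → $40,350.54; payment $2,360.00; balance $37,990.54
Installment 6: opening $37,990.54; interest $147.47 → $38,138.01; payment $2,360.00; balance $35,778.01
Installment 7: opening $35,778.01; interest $147.47 → $35,925.48; payment $2,360.00; balance $33,565.48
Installment 8: opening $33,565.48; interest $147.47 → $33,712.95; payment $2,360.00; balance $31,352.95
Total paid: $18,985.29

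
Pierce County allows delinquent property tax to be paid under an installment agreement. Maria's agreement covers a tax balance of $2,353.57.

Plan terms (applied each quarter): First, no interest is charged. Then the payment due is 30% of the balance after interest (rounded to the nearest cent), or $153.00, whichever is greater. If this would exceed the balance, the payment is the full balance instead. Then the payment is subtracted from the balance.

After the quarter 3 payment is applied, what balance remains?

Quarter 1: opening $2,353.57; payment $706.07; balance $1,647.50
Quarter 2: opening $1,647.50; payment $494.25; balance $1,153.25
Quarter 3: opening $1,153.25; payment $345.98; balance $807.27

$807.27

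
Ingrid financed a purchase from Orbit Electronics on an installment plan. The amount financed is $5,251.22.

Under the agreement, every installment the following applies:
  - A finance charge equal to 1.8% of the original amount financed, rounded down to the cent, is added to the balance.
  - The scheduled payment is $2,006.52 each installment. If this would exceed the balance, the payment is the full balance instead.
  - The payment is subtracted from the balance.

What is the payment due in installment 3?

Installment 1: $5,251.22 +$94.52 interest = $5,345.74; pay $2,006.52 → $3,339.22
Installment 2: $3,339.22 +$94.52 interest = $3,433.74; pay $2,006.52 → $1,427.22
Installment 3: $1,427.22 +$94.52 interest = $1,521.74; pay $1,521.74 → $0.00

$1,521.74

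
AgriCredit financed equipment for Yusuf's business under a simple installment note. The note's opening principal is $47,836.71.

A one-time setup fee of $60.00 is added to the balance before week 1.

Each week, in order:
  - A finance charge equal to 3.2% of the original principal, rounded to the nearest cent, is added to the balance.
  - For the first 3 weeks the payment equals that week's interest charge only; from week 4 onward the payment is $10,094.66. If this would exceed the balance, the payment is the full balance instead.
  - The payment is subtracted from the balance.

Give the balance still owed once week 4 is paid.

$39,332.82

Week 1: opening $47,896.71; interest $1,530.77 → $49,427.48; payment $1,530.77; balance $47,896.71
Week 2: opening $47,896.71; interest $1,530.77 → $49,427.48; payment $1,530.77; balance $47,896.71
Week 3: opening $47,896.71; interest $1,530.77 → $49,427.48; payment $1,530.77; balance $47,896.71
Week 4: opening $47,896.71; interest $1,530.77 → $49,427.48; payment $10,094.66; balance $39,332.82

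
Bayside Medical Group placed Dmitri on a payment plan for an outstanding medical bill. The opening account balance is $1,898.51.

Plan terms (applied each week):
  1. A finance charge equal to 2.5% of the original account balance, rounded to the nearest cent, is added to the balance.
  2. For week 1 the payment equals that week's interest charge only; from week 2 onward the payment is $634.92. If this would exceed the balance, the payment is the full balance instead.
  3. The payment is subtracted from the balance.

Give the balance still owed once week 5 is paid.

Week 1: opening $1,898.51; interest $47.46 → $1,945.97; payment $47.46; balance $1,898.51
Week 2: opening $1,898.51; interest $47.46 → $1,945.97; payment $634.92; balance $1,311.05
Week 3: opening $1,311.05; interest $47.46 → $1,358.51; payment $634.92; balance $723.59
Week 4: opening $723.59; interest $47.46 → $771.05; payment $634.92; balance $136.13
Week 5: opening $136.13; interest $47.46 → $183.59; payment $183.59; balance $0.00

$0.00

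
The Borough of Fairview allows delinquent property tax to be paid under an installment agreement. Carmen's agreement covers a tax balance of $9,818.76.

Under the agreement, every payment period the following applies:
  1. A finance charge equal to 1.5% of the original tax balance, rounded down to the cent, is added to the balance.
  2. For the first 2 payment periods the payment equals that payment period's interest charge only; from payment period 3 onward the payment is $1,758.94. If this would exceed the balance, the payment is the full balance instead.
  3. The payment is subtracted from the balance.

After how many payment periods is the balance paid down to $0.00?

9

# | Opening | Interest | Payment | End bal
1 | $9,818.76 | $147.28 | $147.28 | $9,818.76
2 | $9,818.76 | $147.28 | $147.28 | $9,818.76
3 | $9,818.76 | $147.28 | $1,758.94 | $8,207.10
4 | $8,207.10 | $147.28 | $1,758.94 | $6,595.44
5 | $6,595.44 | $147.28 | $1,758.94 | $4,983.78
6 | $4,983.78 | $147.28 | $1,758.94 | $3,372.12
7 | $3,372.12 | $147.28 | $1,758.94 | $1,760.46
8 | $1,760.46 | $147.28 | $1,758.94 | $148.80
9 | $148.80 | $147.28 | $296.08 | $0.00
Balance reaches $0.00 in payment period 9.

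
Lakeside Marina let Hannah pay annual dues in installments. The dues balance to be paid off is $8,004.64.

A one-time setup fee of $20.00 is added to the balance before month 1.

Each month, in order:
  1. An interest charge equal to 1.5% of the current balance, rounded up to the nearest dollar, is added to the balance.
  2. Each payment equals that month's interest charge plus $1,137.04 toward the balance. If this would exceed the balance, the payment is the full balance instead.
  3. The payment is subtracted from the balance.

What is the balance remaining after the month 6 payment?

Month 1: opening $8,024.64; interest $121.00 → $8,145.64; payment $1,258.04; balance $6,887.60
Month 2: opening $6,887.60; interest $104.00 → $6,991.60; payment $1,241.04; balance $5,750.56
Month 3: opening $5,750.56; interest $87.00 → $5,837.56; payment $1,224.04; balance $4,613.52
Month 4: opening $4,613.52; interest $70.00 → $4,683.52; payment $1,207.04; balance $3,476.48
Month 5: opening $3,476.48; interest $53.00 → $3,529.48; payment $1,190.04; balance $2,339.44
Month 6: opening $2,339.44; interest $36.00 → $2,375.44; payment $1,173.04; balance $1,202.40

$1,202.40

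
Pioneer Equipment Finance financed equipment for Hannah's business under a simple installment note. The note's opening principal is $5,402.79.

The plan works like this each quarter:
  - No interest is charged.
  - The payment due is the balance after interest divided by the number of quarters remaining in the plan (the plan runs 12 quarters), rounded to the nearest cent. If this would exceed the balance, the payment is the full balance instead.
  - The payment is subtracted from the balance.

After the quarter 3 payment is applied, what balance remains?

$4,052.10

Quarter 1: opening $5,402.79; payment $450.23; balance $4,952.56
Quarter 2: opening $4,952.56; payment $450.23; balance $4,502.33
Quarter 3: opening $4,502.33; payment $450.23; balance $4,052.10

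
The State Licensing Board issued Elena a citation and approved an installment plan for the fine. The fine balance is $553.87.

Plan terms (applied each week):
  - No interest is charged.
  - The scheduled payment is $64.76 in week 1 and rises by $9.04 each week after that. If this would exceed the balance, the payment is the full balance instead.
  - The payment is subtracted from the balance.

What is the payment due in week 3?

$82.84

Week 1: $553.87 − $64.76 → $489.11
Week 2: $489.11 − $73.80 → $415.31
Week 3: $415.31 − $82.84 → $332.47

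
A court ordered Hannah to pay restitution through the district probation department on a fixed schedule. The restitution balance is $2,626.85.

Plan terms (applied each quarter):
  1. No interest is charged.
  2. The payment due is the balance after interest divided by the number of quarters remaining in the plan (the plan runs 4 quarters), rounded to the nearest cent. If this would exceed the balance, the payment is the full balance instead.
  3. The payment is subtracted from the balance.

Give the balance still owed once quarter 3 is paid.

$656.71

# | Opening | Payment | End bal
1 | $2,626.85 | $656.71 | $1,970.14
2 | $1,970.14 | $656.71 | $1,313.43
3 | $1,313.43 | $656.72 | $656.71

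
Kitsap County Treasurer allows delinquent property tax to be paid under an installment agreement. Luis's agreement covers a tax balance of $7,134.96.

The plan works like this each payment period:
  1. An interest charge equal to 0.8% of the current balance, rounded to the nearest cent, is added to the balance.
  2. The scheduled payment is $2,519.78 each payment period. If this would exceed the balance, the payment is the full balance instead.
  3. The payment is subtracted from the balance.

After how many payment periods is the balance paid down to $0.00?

Payment period 1: opening $7,134.96; interest $57.08 → $7,192.04; payment $2,519.78; balance $4,672.26
Payment period 2: opening $4,672.26; interest $37.38 → $4,709.64; payment $2,519.78; balance $2,189.86
Payment period 3: opening $2,189.86; interest $17.52 → $2,207.38; payment $2,207.38; balance $0.00
Balance reaches $0.00 in payment period 3.

3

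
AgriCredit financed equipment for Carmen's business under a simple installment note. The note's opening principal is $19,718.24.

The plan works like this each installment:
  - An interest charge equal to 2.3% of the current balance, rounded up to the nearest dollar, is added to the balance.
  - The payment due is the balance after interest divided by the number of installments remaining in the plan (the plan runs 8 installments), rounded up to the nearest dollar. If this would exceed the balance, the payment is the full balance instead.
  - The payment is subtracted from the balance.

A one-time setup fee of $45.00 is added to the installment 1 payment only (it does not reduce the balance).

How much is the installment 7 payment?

Installment 1: opening $19,718.24; interest $454.00 → $20,172.24; payment $2,522.00 (+ $45.00 fee); balance $17,650.24
Installment 2: opening $17,650.24; interest $406.00 → $18,056.24; payment $2,580.00; balance $15,476.24
Installment 3: opening $15,476.24; interest $356.00 → $15,832.24; payment $2,639.00; balance $13,193.24
Installment 4: opening $13,193.24; interest $304.00 → $13,497.24; payment $2,700.00; balance $10,797.24
Installment 5: opening $10,797.24; interest $249.00 → $11,046.24; payment $2,762.00; balance $8,284.24
Installment 6: opening $8,284.24; interest $191.00 → $8,475.24; payment $2,826.00; balance $5,649.24
Installment 7: opening $5,649.24; interest $130.00 → $5,779.24; payment $2,890.00; balance $2,889.24

$2,890.00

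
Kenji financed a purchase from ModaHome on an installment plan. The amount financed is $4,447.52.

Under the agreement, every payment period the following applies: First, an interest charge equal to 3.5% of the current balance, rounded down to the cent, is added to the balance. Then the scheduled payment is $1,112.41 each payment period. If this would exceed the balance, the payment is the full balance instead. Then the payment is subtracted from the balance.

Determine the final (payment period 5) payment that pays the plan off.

$429.38

# | Opening | Interest | Payment | End bal
1 | $4,447.52 | $155.66 | $1,112.41 | $3,490.77
2 | $3,490.77 | $122.17 | $1,112.41 | $2,500.53
3 | $2,500.53 | $87.51 | $1,112.41 | $1,475.63
4 | $1,475.63 | $51.64 | $1,112.41 | $414.86
5 | $414.86 | $14.52 | $429.38 | $0.00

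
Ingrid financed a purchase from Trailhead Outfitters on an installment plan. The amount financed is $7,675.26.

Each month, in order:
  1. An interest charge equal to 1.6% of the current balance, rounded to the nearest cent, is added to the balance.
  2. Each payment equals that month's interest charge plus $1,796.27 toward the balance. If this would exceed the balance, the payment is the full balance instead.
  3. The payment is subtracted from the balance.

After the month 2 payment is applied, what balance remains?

Month 1: opening $7,675.26; interest $122.80 → $7,798.06; payment $1,919.07; balance $5,878.99
Month 2: opening $5,878.99; interest $94.06 → $5,973.05; payment $1,890.33; balance $4,082.72

$4,082.72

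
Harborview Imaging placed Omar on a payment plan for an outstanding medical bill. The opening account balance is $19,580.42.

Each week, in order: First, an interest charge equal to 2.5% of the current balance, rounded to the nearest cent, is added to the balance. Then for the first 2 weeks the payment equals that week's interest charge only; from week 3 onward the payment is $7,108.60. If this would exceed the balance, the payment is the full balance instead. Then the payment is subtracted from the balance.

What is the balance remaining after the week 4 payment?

# | Opening | Interest | Payment | End bal
1 | $19,580.42 | $489.51 | $489.51 | $19,580.42
2 | $19,580.42 | $489.51 | $489.51 | $19,580.42
3 | $19,580.42 | $489.51 | $7,108.60 | $12,961.33
4 | $12,961.33 | $324.03 | $7,108.60 | $6,176.76

$6,176.76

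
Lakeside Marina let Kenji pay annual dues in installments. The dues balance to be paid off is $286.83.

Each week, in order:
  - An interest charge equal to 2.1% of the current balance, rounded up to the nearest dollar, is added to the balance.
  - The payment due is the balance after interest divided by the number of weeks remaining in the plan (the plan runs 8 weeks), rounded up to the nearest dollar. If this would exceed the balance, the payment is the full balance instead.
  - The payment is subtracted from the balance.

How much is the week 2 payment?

# | Opening | Interest | Payment | End bal
1 | $286.83 | $7.00 | $37.00 | $256.83
2 | $256.83 | $6.00 | $38.00 | $224.83

$38.00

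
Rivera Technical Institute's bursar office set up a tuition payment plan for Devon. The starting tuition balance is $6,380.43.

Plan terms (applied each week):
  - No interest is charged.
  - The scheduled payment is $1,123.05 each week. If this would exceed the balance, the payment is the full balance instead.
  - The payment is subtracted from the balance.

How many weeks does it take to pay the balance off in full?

6

Week 1: $6,380.43 − $1,123.05 → $5,257.38
Week 2: $5,257.38 − $1,123.05 → $4,134.33
Week 3: $4,134.33 − $1,123.05 → $3,011.28
Week 4: $3,011.28 − $1,123.05 → $1,888.23
Week 5: $1,888.23 − $1,123.05 → $765.18
Week 6: $765.18 − $765.18 → $0.00
Balance reaches $0.00 in week 6.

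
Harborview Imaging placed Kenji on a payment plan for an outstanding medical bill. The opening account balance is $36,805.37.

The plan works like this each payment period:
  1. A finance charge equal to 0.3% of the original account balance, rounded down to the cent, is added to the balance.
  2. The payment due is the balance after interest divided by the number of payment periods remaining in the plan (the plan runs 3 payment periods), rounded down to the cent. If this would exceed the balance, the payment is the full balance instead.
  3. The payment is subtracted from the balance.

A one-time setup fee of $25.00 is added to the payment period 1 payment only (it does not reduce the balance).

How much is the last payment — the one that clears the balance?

Payment period 1: opening $36,805.37; interest $110.41 → $36,915.78; payment $12,305.26 (+ $25.00 fee); balance $24,610.52
Payment period 2: opening $24,610.52; interest $110.41 → $24,720.93; payment $12,360.46; balance $12,360.47
Payment period 3: opening $12,360.47; interest $110.41 → $12,470.88; payment $12,470.88; balance $0.00

$12,470.88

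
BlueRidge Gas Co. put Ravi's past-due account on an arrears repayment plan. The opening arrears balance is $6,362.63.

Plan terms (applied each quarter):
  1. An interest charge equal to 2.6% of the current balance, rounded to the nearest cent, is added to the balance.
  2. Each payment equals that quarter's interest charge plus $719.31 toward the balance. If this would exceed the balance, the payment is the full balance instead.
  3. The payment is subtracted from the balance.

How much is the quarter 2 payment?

$866.04

# | Opening | Interest | Payment | End bal
1 | $6,362.63 | $165.43 | $884.74 | $5,643.32
2 | $5,643.32 | $146.73 | $866.04 | $4,924.01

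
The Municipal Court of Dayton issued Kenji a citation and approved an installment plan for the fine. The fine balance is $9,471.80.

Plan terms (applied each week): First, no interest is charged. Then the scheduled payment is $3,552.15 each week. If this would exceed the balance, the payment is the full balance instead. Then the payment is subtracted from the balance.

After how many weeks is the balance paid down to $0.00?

3

Week 1: opening $9,471.80; payment $3,552.15; balance $5,919.65
Week 2: opening $5,919.65; payment $3,552.15; balance $2,367.50
Week 3: opening $2,367.50; payment $2,367.50; balance $0.00
Balance reaches $0.00 in week 3.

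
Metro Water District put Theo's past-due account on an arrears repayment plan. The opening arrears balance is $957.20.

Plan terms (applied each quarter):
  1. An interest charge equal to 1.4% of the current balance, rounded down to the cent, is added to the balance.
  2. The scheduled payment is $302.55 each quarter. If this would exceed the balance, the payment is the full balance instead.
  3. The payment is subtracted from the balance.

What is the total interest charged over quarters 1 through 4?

Quarter 1: opening $957.20; interest $13.40 → $970.60; payment $302.55; balance $668.05
Quarter 2: opening $668.05; interest $9.35 → $677.40; payment $302.55; balance $374.85
Quarter 3: opening $374.85; interest $5.24 → $380.09; payment $302.55; balance $77.54
Quarter 4: opening $77.54; interest $1.08 → $78.62; payment $78.62; balance $0.00
Total interest: $13.40 + $9.35 + $5.24 + $1.08 = $29.07

$29.07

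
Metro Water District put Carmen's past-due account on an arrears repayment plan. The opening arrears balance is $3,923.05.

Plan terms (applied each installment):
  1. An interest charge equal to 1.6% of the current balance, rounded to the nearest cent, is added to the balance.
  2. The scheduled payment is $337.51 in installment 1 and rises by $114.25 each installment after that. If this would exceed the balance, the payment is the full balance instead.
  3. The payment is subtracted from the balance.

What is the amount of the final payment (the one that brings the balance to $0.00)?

$463.79

# | Opening | Interest | Payment | End bal
1 | $3,923.05 | $62.77 | $337.51 | $3,648.31
2 | $3,648.31 | $58.37 | $451.76 | $3,254.92
3 | $3,254.92 | $52.08 | $566.01 | $2,740.99
4 | $2,740.99 | $43.86 | $680.26 | $2,104.59
5 | $2,104.59 | $33.67 | $794.51 | $1,343.75
6 | $1,343.75 | $21.50 | $908.76 | $456.49
7 | $456.49 | $7.30 | $463.79 | $0.00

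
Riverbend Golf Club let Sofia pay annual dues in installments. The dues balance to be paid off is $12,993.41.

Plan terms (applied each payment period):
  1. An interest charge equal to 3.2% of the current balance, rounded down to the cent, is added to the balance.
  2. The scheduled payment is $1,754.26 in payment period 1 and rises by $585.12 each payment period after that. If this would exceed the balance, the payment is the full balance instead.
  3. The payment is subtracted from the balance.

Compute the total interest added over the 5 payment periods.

$1,446.42

Payment period 1: $12,993.41 +$415.78 interest = $13,409.19; pay $1,754.26 → $11,654.93
Payment period 2: $11,654.93 +$372.95 interest = $12,027.88; pay $2,339.38 → $9,688.50
Payment period 3: $9,688.50 +$310.03 interest = $9,998.53; pay $2,924.50 → $7,074.03
Payment period 4: $7,074.03 +$226.36 interest = $7,300.39; pay $3,509.62 → $3,790.77
Payment period 5: $3,790.77 +$121.30 interest = $3,912.07; pay $3,912.07 → $0.00
Total interest: $415.78 + $372.95 + $310.03 + $226.36 + $121.30 = $1,446.42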